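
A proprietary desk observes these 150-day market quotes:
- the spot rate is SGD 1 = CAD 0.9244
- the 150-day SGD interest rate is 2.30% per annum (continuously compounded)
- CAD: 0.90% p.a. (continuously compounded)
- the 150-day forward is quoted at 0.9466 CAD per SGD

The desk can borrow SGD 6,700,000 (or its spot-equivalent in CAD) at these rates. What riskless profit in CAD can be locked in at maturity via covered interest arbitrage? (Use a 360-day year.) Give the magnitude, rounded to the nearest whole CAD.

CAD 186,543

T = 150/360 years.
Invest the SGD and cover forward: 6,700,000 × 1.009629401 × 0.9466 = CAD 6,403,291.78.
Convert at spot and invest in CAD: 6,700,000 × 0.9244 × 1.00375704 = CAD 6,216,749.15.
The quoted forward overvalues SGD, so borrow CAD, buy SGD at spot, deposit the SGD at 2.30%, and sell the proceeds forward at 0.9466.
The gap between the two covered legs is CAD 186,543.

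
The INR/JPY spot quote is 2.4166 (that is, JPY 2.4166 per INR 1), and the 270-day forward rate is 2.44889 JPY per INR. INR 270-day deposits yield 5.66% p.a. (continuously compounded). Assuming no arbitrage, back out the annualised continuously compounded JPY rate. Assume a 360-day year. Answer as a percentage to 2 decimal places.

7.43%

T = 270/360 years.
F/S = 2.44889/2.4166 = 1.0133617 = (growth of JPY) / (growth of INR).
The INR side grows by e^(0.0566×270/360) = 1.0433639.
So the JPY growth factor = 1.057305.
r = ln(1.057305)/(270/360) = 0.074298 → 7.43%.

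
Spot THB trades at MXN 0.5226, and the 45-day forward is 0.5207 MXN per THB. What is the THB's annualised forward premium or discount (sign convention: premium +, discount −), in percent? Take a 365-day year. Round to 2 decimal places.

-2.95%

T = 45/365 years.
THB trades forward at -0.36357% vs spot over the period.
Annualise by dividing by T: -0.0036357 / (45/365) = -0.029490 → -2.95%.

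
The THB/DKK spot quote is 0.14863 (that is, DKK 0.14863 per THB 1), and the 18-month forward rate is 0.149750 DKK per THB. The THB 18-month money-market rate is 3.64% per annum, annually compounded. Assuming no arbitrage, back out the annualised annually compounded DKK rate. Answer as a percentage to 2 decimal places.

T = 18/12 years.
F/S = 0.14975/0.14863 = 1.0075355 = (growth of DKK) / (growth of THB).
THB growth factor: (1 + 0.0364)^(18/12) = 1.0550939.
So the DKK growth factor = 1.0630446.
Annualise: 1.0630446^(12/18) − 1 = 0.041600 = 4.16%.

4.16%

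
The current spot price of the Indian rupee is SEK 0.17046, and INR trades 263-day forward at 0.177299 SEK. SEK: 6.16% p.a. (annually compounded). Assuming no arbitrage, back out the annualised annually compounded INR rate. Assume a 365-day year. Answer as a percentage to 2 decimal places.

0.52%

T = 263/365 years.
By CIP, F/S equals the SEK-to-INR growth ratio: 0.177299/0.17046 = 1.0401208.
SEK growth factor: (1 + 0.0616)^(263/365) = 1.0440134.
That pins the INR growth at 1.0037424.
Annualise: 1.0037424^(365/263) − 1 = 0.005198 = 0.52%.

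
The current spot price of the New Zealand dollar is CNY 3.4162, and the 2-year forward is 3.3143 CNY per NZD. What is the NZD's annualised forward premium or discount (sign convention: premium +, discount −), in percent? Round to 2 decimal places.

T = 2 years.
(F − S)/S = (3.3143 − 3.4162)/3.4162 = -0.0298285.
×(1/T) gives -1.49% p.a.

-1.49%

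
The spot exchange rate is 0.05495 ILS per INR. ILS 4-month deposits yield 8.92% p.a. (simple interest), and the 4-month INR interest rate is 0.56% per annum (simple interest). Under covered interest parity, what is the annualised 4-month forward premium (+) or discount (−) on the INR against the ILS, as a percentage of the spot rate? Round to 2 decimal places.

T = 4/12 years.
No-arbitrage forward: 0.05495 × 1.0297333 / 1.0018667 = 0.05647842 ILS/INR.
(F − S)/S ÷ T = (0.05647842 − 0.05495)/0.05495/(4/12) = 0.083444 → 8.34%.

+8.34%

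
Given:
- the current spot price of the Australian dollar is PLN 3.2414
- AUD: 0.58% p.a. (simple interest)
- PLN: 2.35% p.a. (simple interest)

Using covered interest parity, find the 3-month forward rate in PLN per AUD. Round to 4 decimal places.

T = 3/12 years.
PLN growth factor: 1 + 0.0235×3/12 = 1.005875.
AUD growth factor: 1 + 0.0058×3/12 = 1.001450.
CIP: F = S · (grow PLN)/(grow AUD) = 3.2414 × 1.005875/1.001450 = 3.255722 PLN per AUD.

3.2557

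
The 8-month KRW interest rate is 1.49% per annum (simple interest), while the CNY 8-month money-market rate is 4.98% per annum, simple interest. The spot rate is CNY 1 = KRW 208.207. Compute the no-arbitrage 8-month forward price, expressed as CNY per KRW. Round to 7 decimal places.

T = 8/12 years.
Growth of 1 KRW over T: 1 + 0.0149×8/12 = 1.0099333.
Growth of 1 CNY over T: 1 + 0.0498×8/12 = 1.033200.
So F = 208.207 × 1.0099333 / 1.033200 = 203.5184 (KRW/CNY).
Quoted the other way: 1/203.5184 = 0.0049136 CNY per KRW.

0.0049136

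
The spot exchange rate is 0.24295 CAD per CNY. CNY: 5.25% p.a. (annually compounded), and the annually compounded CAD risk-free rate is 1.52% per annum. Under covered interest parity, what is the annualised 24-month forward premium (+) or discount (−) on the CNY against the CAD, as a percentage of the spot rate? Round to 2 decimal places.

-3.48%

T = 2 years.
No-arbitrage forward: 0.24295 × 1.030631 / 1.1077562 = 0.22603512 CAD/CNY.
(F − S)/S ÷ T = (0.22603512 − 0.24295)/0.24295/2 = -0.034811 → -3.48%.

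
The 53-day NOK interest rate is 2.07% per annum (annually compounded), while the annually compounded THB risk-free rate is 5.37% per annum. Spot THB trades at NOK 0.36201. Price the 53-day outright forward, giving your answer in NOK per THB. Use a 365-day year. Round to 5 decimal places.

T = 53/365 years.
NOK growth factor: (1 + 0.0207)^(53/365) = 1.0029795.
THB growth factor: (1 + 0.0537)^(53/365) = 1.0076243.
Forward (NOK per THB) = 0.36201 × 1.0029795 / 1.0076243 = 0.3603413.

0.36034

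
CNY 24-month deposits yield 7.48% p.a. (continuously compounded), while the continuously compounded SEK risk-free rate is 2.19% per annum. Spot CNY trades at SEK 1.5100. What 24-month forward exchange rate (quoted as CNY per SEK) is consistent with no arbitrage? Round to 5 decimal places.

0.73616

T = 2 years.
SEK growth factor: e^(0.0219×2) = 1.0447734.
CNY accumulates by e^(0.0748×2) = 1.1613696.
Forward (SEK per CNY) = 1.51 × 1.0447734 / 1.1613696 = 1.358403.
Quoted the other way: 1/1.358403 = 0.73616 CNY per SEK.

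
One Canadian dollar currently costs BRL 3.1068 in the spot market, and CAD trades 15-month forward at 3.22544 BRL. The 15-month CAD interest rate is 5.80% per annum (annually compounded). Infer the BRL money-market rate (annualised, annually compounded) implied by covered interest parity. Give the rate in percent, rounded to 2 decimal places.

9.02%

T = 15/12 years.
CIP gives F = S · g_BRL/g_CAD, so g_BRL/g_CAD = 3.22544/3.1068 = 1.0381872.
The CAD side grows by (1 + 0.0580)^(15/12) = 1.0730182.
That pins the BRL growth at 1.1139938.
Annualise: 1.1139938^(12/15) − 1 = 0.090200 = 9.02%.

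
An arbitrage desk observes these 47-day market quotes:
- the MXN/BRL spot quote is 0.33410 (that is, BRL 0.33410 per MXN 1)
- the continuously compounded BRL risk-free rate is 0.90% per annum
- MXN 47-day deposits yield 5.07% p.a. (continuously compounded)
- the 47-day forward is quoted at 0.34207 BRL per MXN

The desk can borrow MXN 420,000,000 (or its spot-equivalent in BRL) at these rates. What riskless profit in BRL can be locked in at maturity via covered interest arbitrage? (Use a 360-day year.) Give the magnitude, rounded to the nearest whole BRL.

BRL 4,136,551

T = 47/360 years.
Keep in MXN, deliver into the forward: 420,000,000·1.00664112177·0.34207 = BRL 144,623,525.98.
Swap to BRL now, deposit: 420,000,000·0.33410·1.00117569058 = BRL 140,486,975.25.
The quoted forward overvalues MXN, so borrow BRL, buy MXN at spot, deposit the MXN at 5.07%, and sell the proceeds forward at 0.34207.
Arbitrage profit = |144,623,525.98 − 140,486,975.25| = BRL 4,136,551.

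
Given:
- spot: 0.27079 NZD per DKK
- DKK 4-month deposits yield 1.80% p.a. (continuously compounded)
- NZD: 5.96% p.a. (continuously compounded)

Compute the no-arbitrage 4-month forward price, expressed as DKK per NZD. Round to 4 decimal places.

3.6420

T = 4/12 years.
NZD growth factor: e^(0.0596×4/12) = 1.0200653.
DKK growth factor: e^(0.0180×4/12) = 1.006018.
CIP: F = S · (grow NZD)/(grow DKK) = 0.27079 × 1.0200653/1.006018 = 0.2745711 NZD per DKK.
Invert for DKK per NZD: 1 / 0.2745711 = 3.6420.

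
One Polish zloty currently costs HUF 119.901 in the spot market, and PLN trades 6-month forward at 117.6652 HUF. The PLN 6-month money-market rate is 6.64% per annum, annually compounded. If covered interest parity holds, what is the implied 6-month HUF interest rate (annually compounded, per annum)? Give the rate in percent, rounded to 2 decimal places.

2.70%

T = 6/12 years.
F/S = 117.6652/119.901 = 0.9813529 = (growth of HUF) / (growth of PLN).
The PLN side grows by (1 + 0.0664)^(6/12) = 1.0326665.
That pins the HUF growth at 1.0134103.
r = 1.0134103^(12/6) − 1 = 0.027000 → 2.70%.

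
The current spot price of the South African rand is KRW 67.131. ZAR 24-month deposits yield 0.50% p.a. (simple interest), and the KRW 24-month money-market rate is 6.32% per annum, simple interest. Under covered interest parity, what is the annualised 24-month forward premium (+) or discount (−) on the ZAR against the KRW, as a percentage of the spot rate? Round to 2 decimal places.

+5.76%

T = 2 years.
CIP forward (KRW per ZAR) = 67.131 × 1.126400/1.010000 = 74.867682.
(F − S)/S ÷ T = (74.867682 − 67.131)/67.131/2 = 0.057624 → 5.76%.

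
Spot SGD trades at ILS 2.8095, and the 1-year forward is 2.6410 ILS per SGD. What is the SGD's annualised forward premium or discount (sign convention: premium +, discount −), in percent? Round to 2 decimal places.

T = 1 year.
Period premium: (2.6410 − 2.8095)/2.8095 = -0.0599751.
×(1/T) gives -6.00% p.a.

-6.00%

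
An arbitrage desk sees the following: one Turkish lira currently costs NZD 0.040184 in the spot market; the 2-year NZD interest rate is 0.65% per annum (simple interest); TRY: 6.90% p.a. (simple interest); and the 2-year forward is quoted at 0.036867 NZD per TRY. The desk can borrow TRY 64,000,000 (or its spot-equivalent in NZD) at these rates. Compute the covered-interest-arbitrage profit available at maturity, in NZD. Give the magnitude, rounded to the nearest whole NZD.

NZD 79,888

T = 2 years.
Invest the TRY and cover forward: 64,000,000 × 1.138000 × 0.036867 = NZD 2,685,097.34.
Convert at spot and invest in NZD: 64,000,000 × 0.040184 × 1.013000 = NZD 2,605,209.09.
The quoted forward overvalues TRY, so borrow NZD, buy TRY at spot, deposit the TRY at 6.90%, and sell the proceeds forward at 0.036867.
Profit = 2,685,097.34 − 2,605,209.09 = NZD 79,888.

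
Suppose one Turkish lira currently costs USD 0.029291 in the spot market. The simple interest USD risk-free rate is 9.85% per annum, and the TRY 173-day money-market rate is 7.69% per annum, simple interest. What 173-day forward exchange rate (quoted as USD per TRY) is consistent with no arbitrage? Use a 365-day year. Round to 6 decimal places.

T = 173/365 years.
Growth of 1 USD over T: 1 + 0.0985×173/365 = 1.0466863.
TRY growth factor: 1 + 0.0769×173/365 = 1.0364485.
So F = 0.029291 × 1.0466863 / 1.0364485 = 0.02958033 (USD/TRY).

0.029580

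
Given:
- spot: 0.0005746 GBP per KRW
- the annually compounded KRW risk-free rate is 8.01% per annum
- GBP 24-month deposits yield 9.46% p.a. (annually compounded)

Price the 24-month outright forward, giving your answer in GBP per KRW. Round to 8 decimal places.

T = 2 years.
GBP growth factor: (1 + 0.0946)^2 = 1.1981492.
KRW growth factor: (1 + 0.0801)^2 = 1.166616.
So F = 0.0005746 × 1.1981492 / 1.166616 = 0.0005901312 (GBP/KRW).

0.00059013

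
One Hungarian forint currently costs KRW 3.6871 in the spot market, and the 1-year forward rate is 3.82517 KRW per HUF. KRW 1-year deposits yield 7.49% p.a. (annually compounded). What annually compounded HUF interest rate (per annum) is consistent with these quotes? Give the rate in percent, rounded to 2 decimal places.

T = 1 year.
F/S = 3.82517/3.6871 = 1.0374468 = (growth of KRW) / (growth of HUF).
The KRW side grows by (1 + 0.0749)^1 = 1.074900.
That pins the HUF growth at 1.0361013.
r = 1.0361013^(1/1) − 1 = 0.036101 → 3.61%.

3.61%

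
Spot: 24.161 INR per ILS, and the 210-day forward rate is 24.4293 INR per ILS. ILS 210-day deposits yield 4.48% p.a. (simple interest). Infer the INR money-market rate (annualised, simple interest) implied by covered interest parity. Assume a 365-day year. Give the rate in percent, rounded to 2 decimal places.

T = 210/365 years.
F/S = 24.4293/24.161 = 1.0111047 = (growth of INR) / (growth of ILS).
The ILS side grows by 1 + 0.0448×210/365 = 1.0257753.
Hence g_INR = 1.0371662.
(1.0371662 − 1)/T = 0.064598, i.e. 6.46%.

6.46%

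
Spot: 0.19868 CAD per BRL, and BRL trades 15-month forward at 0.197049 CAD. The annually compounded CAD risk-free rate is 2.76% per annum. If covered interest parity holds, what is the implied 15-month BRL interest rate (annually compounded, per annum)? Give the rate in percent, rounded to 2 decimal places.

3.44%

T = 15/12 years.
CIP gives F = S · g_CAD/g_BRL, so g_CAD/g_BRL = 0.197049/0.19868 = 0.9917908.
CAD growth factor: (1 + 0.0276)^(15/12) = 1.0346182.
That pins the BRL growth at 1.0431819.
Annualise: 1.0431819^(12/15) − 1 = 0.034399 = 3.44%.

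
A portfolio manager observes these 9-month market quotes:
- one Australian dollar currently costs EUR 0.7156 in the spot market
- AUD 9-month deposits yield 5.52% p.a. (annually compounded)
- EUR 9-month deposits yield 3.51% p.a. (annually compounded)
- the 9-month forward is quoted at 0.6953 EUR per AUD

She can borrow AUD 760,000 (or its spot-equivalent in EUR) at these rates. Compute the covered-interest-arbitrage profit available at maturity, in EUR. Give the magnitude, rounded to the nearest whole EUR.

T = 9/12 years.
Invest the AUD and cover forward: 760,000 × 1.04112071 × 0.6953 = EUR 550,157.33.
Convert at spot and invest in EUR: 760,000 × 0.7156 × 1.02621116 = EUR 558,111.10.
The quoted forward undervalues AUD, so borrow AUD, convert to EUR at spot, deposit the EUR at 3.51%, and buy AUD forward at 0.6953 to cover the loan.
Arbitrage profit = |550,157.33 − 558,111.10| = EUR 7,954.

EUR 7,954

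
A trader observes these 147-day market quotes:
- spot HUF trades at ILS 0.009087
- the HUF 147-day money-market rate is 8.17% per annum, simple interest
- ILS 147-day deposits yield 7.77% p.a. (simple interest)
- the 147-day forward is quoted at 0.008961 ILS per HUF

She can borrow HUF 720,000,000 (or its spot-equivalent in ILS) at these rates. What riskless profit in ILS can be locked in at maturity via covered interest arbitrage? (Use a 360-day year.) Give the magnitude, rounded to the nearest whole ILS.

T = 147/360 years.
Invest the HUF and cover forward: 720,000,000 × 1.033360833 × 0.008961 = ILS 6,667,161.43.
Convert at spot and invest in ILS: 720,000,000 × 0.009087 × 1.0317275 = ILS 6,750,221.61.
The quoted forward undervalues HUF, so borrow HUF, convert to ILS at spot, deposit the ILS at 7.77%, and buy HUF forward at 0.008961 to cover the loan.
Arbitrage profit = |6,667,161.43 − 6,750,221.61| = ILS 83,060.

ILS 83,060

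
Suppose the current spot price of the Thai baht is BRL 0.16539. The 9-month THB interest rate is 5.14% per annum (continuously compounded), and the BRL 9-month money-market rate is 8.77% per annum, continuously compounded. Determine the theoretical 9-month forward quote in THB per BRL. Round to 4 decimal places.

T = 9/12 years.
BRL growth factor: e^(0.0877×9/12) = 1.0679864.
Growth of 1 THB over T: e^(0.0514×9/12) = 1.0393027.
So F = 0.16539 × 1.0679864 / 1.0393027 = 0.1699546 (BRL/THB).
Invert for THB per BRL: 1 / 0.1699546 = 5.8839.

5.8839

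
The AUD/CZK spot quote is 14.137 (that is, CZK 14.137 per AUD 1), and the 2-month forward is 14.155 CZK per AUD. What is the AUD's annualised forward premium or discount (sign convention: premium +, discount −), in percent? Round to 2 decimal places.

+0.76%

T = 2/12 years.
AUD trades forward at +0.12733% vs spot over the period.
Annualise by dividing by T: 0.0012733 / (2/12) = 0.007640 → 0.76%.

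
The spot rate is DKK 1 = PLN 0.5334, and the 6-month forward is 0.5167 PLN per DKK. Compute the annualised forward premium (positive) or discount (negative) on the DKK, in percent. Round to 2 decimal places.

T = 6/12 years.
Period premium: (0.5167 − 0.5334)/0.5334 = -0.0313086.
Per annum: -0.0313086 / (6/12) = -0.062617 = -6.26%.

-6.26%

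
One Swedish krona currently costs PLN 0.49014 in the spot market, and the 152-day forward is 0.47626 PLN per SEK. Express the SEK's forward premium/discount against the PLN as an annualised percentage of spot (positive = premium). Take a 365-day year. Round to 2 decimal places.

-6.80%

T = 152/365 years.
Period premium: (0.47626 − 0.49014)/0.49014 = -0.0283184.
×(1/T) gives -6.80% p.a.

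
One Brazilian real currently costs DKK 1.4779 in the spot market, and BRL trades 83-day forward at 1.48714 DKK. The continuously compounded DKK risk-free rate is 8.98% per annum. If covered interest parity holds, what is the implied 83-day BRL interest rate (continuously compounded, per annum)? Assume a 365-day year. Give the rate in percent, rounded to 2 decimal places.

T = 83/365 years.
By CIP, F/S equals the DKK-to-BRL growth ratio: 1.48714/1.4779 = 1.0062521.
The DKK side grows by e^(0.0898×83/365) = 1.0206302.
So the BRL growth factor = 1.0142888.
Take logs: ln 1.0142888 / (83/365) = 0.062392, so 6.24%.

6.24%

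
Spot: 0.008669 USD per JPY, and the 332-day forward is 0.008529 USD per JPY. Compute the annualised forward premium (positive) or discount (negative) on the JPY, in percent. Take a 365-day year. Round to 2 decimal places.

-1.78%

T = 332/365 years.
(F − S)/S = (0.008529 − 0.008669)/0.008669 = -0.0161495.
Annualise by dividing by T: -0.0161495 / (332/365) = -0.017755 → -1.78%.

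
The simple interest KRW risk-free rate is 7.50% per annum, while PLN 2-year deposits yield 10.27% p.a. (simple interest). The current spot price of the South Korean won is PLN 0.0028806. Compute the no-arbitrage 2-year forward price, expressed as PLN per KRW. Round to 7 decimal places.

0.0030194

T = 2 years.
PLN growth factor: 1 + 0.1027×2 = 1.205400.
KRW growth factor: 1 + 0.0750×2 = 1.150000.
So F = 0.0028806 × 1.205400 / 1.150000 = 0.003019370 (PLN/KRW).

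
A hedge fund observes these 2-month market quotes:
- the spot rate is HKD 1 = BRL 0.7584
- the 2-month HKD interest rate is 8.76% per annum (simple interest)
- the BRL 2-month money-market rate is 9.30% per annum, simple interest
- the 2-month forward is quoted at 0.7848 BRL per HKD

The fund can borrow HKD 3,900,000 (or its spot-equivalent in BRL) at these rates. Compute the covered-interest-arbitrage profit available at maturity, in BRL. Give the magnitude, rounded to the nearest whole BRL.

T = 2/12 years.
Route A — deposit HKD, sell forward: 3,900,000 × 1.014600 × 0.7848 = BRL 3,105,406.51.
Route B — convert at spot, deposit BRL: 3,900,000 × 0.7584 × 1.015500 = BRL 3,003,605.28.
The quoted forward overvalues HKD, so borrow BRL, buy HKD at spot, deposit the HKD at 8.76%, and sell the proceeds forward at 0.7848.
Arbitrage profit = |3,105,406.51 − 3,003,605.28| = BRL 101,801.

BRL 101,801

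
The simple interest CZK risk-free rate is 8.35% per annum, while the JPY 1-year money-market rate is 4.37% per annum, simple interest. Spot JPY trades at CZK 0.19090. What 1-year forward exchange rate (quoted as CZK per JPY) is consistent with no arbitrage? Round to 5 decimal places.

T = 1 year.
CZK accumulates by 1 + 0.0835×1 = 1.083500.
JPY accumulates by 1 + 0.0437×1 = 1.043700.
So F = 0.1909 × 1.083500 / 1.043700 = 0.1981797 (CZK/JPY).

0.19818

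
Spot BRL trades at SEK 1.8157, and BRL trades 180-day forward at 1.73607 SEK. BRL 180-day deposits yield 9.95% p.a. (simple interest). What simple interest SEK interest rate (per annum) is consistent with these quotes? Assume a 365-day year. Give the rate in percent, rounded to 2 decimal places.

0.62%

T = 180/365 years.
By CIP, F/S equals the SEK-to-BRL growth ratio: 1.73607/1.8157 = 0.9561436.
The BRL side grows by 1 + 0.0995×180/365 = 1.0490685.
That pins the SEK growth at 1.0030601.
(1.0030601 − 1)/T = 0.006205, i.e. 0.62%.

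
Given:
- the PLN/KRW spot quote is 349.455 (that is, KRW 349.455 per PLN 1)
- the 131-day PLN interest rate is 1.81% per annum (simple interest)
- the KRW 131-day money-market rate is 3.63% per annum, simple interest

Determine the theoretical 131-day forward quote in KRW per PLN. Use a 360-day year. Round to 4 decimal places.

351.7542

T = 131/360 years.
KRW accumulates by 1 + 0.0363×131/360 = 1.013209167.
PLN growth factor: 1 + 0.0181×131/360 = 1.006586389.
So F = 349.455 × 1.013209167 / 1.006586389 = 351.754219 (KRW/PLN).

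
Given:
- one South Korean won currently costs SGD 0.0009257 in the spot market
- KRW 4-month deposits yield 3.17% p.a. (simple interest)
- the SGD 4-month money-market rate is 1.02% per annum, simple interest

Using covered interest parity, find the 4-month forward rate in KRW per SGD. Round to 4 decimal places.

T = 4/12 years.
SGD accumulates by 1 + 0.0102×4/12 = 1.003400.
Growth of 1 KRW over T: 1 + 0.0317×4/12 = 1.0105666667.
So F = 0.0009257 × 1.003400 / 1.0105666667 = 0.0009191351848 (SGD/KRW).
Invert for KRW per SGD: 1 / 0.0009191351848 = 1087.9792.

1087.9792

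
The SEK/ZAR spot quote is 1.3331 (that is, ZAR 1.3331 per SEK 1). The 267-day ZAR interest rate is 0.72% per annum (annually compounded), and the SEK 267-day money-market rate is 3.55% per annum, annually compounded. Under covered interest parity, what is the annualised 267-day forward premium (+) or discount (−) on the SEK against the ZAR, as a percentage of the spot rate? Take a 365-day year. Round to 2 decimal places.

T = 267/365 years.
CIP forward (ZAR per SEK) = 1.3331 × 1.0052618/1.0258466 = 1.3063498.
Annualised premium = (F − S)/S × (1/T) = (1.3063498 − 1.3331)/1.3331 ÷ (267/365) = -2.74%.

-2.74%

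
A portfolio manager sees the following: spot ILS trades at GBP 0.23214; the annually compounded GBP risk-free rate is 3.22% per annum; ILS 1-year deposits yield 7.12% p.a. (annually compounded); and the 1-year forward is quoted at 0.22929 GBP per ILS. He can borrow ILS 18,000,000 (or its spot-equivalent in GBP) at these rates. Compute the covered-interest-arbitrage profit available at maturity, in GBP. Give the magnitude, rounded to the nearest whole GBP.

T = 1 year.
Invest the ILS and cover forward: 18,000,000 × 1.071200 × 0.22929 = GBP 4,421,078.06.
Convert at spot and invest in GBP: 18,000,000 × 0.23214 × 1.032200 = GBP 4,313,068.34.
The quoted forward overvalues ILS, so borrow GBP, buy ILS at spot, deposit the ILS at 7.12%, and sell the proceeds forward at 0.22929.
Arbitrage profit = |4,421,078.06 − 4,313,068.34| = GBP 108,010.

GBP 108,010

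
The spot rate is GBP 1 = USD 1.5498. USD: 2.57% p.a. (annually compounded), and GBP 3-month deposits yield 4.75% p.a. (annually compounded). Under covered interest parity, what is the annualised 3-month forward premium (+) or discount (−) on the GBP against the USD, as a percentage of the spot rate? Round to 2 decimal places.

T = 3/12 years.
CIP forward (USD per GBP) = 1.5498 × 1.006364/1.0116692 = 1.5416728.
Annualised premium = (F − S)/S × (1/T) = (1.5416728 − 1.5498)/1.5498 ÷ (3/12) = -2.10%.

-2.10%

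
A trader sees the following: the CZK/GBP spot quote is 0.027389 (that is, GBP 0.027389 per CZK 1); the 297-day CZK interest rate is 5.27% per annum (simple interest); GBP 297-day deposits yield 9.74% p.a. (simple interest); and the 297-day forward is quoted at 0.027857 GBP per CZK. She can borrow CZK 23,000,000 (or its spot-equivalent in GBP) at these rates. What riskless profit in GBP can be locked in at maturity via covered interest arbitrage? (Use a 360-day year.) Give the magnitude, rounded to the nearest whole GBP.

T = 297/360 years.
Route A — deposit CZK, sell forward: 23,000,000 × 1.0434775 × 0.027857 = GBP 668,567.51.
Route B — convert at spot, deposit GBP: 23,000,000 × 0.027389 × 1.080355 = GBP 680,566.39.
The quoted forward undervalues CZK, so borrow CZK, convert to GBP at spot, deposit the GBP at 9.74%, and buy CZK forward at 0.027857 to cover the loan.
Arbitrage profit = |668,567.51 − 680,566.39| = GBP 11,999.

GBP 11,999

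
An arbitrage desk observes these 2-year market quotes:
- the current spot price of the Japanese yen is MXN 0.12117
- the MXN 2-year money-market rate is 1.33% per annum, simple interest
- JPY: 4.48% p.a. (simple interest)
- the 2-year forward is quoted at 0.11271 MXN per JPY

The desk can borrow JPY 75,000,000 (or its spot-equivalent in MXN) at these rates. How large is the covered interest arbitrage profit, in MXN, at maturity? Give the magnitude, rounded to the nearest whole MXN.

T = 2 years.
Keep in JPY, deliver into the forward: 75,000,000·1.089600·0.11271 = MXN 9,210,661.20.
Swap to MXN now, deposit: 75,000,000·0.12117·1.026600 = MXN 9,329,484.15.
The quoted forward undervalues JPY, so borrow JPY, convert to MXN at spot, deposit the MXN at 1.33%, and buy JPY forward at 0.11271 to cover the loan.
The gap between the two covered legs is MXN 118,823.

MXN 118,823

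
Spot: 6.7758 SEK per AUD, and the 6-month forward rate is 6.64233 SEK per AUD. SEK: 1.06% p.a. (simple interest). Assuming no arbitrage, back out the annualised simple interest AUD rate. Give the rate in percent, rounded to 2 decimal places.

5.10%

T = 6/12 years.
CIP gives F = S · g_SEK/g_AUD, so g_SEK/g_AUD = 6.64233/6.7758 = 0.9803020.
The SEK side grows by 1 + 0.0106×6/12 = 1.005300.
Hence g_AUD = 1.0255003.
r = (1.0255003 − 1)/(6/12) = 0.051001 → 5.10%.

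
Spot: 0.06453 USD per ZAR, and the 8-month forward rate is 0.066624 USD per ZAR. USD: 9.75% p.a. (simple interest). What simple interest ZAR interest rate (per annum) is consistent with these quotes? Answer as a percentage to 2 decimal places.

T = 8/12 years.
F/S = 0.066624/0.06453 = 1.0324500 = (growth of USD) / (growth of ZAR).
The USD side grows by 1 + 0.0975×8/12 = 1.065000.
Hence g_ZAR = 1.031527.
(1.031527 − 1)/T = 0.047291, i.e. 4.73%.

4.73%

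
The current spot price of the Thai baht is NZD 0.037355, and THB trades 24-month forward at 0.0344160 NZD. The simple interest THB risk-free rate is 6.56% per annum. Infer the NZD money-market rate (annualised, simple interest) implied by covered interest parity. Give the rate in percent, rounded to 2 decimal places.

2.11%

T = 2 years.
By CIP, F/S equals the NZD-to-THB growth ratio: 0.034416/0.037355 = 0.9213224.
THB growth factor: 1 + 0.0656×2 = 1.131200.
Hence g_NZD = 1.0421999.
r = (1.0421999 − 1)/2 = 0.021100 → 2.11%.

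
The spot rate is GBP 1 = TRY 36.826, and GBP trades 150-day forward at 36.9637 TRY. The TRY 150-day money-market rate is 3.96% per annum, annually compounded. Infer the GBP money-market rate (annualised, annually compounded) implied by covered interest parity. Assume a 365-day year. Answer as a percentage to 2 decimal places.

T = 150/365 years.
CIP gives F = S · g_TRY/g_GBP, so g_TRY/g_GBP = 36.9637/36.826 = 1.0037392.
The TRY side grows by (1 + 0.0396)^(150/365) = 1.0160881.
That pins the GBP growth at 1.0123029.
Annualise: 1.0123029^(365/150) − 1 = 0.030201 = 3.02%.

3.02%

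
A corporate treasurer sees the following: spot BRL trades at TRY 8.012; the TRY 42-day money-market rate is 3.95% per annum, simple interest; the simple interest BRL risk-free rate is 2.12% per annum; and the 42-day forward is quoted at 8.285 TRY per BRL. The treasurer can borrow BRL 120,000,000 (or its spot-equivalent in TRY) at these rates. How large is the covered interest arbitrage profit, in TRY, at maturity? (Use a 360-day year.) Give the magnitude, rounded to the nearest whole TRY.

T = 42/360 years.
Invest the BRL and cover forward: 120,000,000 × 1.00247333333 × 8.285 = TRY 996,658,988.00.
Convert at spot and invest in TRY: 120,000,000 × 8.012 × 1.00460833333 = TRY 965,870,636.00.
The quoted forward overvalues BRL, so borrow TRY, buy BRL at spot, deposit the BRL at 2.12%, and sell the proceeds forward at 8.285.
The gap between the two covered legs is TRY 30,788,352.

TRY 30,788,352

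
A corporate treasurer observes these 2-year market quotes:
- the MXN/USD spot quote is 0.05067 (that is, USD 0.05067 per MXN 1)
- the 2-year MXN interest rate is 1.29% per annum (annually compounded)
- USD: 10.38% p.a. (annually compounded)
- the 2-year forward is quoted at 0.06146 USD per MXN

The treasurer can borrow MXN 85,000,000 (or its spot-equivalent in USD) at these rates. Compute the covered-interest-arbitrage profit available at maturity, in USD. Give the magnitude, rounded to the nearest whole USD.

USD 112,273

T = 2 years.
Route A — deposit MXN, sell forward: 85,000,000 × 1.02596641 × 0.06146 = USD 5,359,751.12.
Route B — convert at spot, deposit USD: 85,000,000 × 0.05067 × 1.21837444 = USD 5,247,477.79.
The quoted forward overvalues MXN, so borrow USD, buy MXN at spot, deposit the MXN at 1.29%, and sell the proceeds forward at 0.06146.
Arbitrage profit = |5,359,751.12 − 5,247,477.79| = USD 112,273.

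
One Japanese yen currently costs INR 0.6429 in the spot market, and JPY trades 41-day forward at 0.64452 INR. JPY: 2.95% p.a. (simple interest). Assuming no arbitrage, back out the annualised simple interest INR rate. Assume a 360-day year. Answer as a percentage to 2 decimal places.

5.17%

T = 41/360 years.
CIP gives F = S · g_INR/g_JPY, so g_INR/g_JPY = 0.64452/0.6429 = 1.0025198.
JPY growth factor: 1 + 0.0295×41/360 = 1.0033597.
That pins the INR growth at 1.005888.
r = (1.005888 − 1)/(41/360) = 0.051700 → 5.17%.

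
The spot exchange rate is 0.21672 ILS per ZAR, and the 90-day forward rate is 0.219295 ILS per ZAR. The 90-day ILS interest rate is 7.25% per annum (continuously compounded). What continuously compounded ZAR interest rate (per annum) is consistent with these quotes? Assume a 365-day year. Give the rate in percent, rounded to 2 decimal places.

T = 90/365 years.
CIP gives F = S · g_ILS/g_ZAR, so g_ILS/g_ZAR = 0.219295/0.21672 = 1.0118817.
ILS growth factor: e^(0.0725×90/365) = 1.0180375.
So the ZAR growth factor = 1.0060835.
r = ln(1.0060835)/(90/365) = 0.024597 → 2.46%.

2.46%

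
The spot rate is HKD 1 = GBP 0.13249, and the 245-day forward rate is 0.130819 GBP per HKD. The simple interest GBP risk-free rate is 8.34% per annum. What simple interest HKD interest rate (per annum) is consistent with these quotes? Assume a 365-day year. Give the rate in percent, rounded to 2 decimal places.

10.35%

T = 245/365 years.
F/S = 0.130819/0.13249 = 0.9873877 = (growth of GBP) / (growth of HKD).
GBP growth factor: 1 + 0.0834×245/365 = 1.0559808.
Hence g_HKD = 1.0694693.
r = (1.0694693 − 1)/(245/365) = 0.103495 → 10.35%.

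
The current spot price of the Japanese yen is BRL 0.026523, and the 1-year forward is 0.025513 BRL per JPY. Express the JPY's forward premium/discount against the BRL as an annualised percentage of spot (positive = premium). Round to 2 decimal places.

T = 1 year.
Period premium: (0.025513 − 0.026523)/0.026523 = -0.0380802.
×(1/T) gives -3.81% p.a.

-3.81%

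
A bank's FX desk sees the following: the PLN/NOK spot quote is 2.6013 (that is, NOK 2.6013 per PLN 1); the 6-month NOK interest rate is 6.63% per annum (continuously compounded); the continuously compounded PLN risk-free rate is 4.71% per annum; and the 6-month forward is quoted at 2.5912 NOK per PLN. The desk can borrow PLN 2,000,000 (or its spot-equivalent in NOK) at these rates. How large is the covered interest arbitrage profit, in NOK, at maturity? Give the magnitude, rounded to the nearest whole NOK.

T = 6/12 years.
Keep in PLN, deliver into the forward: 2,000,000·1.023829491·2.5912 = NOK 5,305,893.95.
Swap to NOK now, deposit: 2,000,000·2.6013·1.033705583 = NOK 5,377,956.67.
The quoted forward undervalues PLN, so borrow PLN, convert to NOK at spot, deposit the NOK at 6.63%, and buy PLN forward at 2.5912 to cover the loan.
The gap between the two covered legs is NOK 72,063.

NOK 72,063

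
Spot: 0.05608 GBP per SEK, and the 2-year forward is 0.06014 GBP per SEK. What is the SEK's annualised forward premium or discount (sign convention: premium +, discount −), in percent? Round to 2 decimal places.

T = 2 years.
Period premium: (0.06014 − 0.05608)/0.05608 = 0.0723966.
×(1/T) gives 3.62% p.a.

+3.62%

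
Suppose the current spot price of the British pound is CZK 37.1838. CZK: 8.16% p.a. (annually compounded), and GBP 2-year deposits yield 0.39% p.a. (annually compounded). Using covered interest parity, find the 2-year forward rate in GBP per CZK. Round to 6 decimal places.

0.023168

T = 2 years.
Growth of 1 CZK over T: (1 + 0.0816)^2 = 1.1698586.
GBP accumulates by (1 + 0.0039)^2 = 1.0078152.
Forward (CZK per GBP) = 37.1838 × 1.1698586 / 1.0078152 = 43.16246.
Quoted the other way: 1/43.16246 = 0.023168 GBP per CZK.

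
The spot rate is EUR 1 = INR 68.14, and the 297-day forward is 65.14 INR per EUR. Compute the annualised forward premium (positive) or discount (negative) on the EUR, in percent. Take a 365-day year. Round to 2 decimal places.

T = 297/365 years.
EUR trades forward at -4.40270% vs spot over the period.
Annualise by dividing by T: -0.0440270 / (297/365) = -0.054107 → -5.41%.

-5.41%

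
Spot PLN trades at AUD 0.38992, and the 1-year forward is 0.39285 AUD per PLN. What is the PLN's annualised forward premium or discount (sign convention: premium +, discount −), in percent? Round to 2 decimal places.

+0.75%

T = 1 year.
PLN trades forward at +0.75144% vs spot over the period.
Per annum: 0.0075144 / 1 = 0.007514 = 0.75%.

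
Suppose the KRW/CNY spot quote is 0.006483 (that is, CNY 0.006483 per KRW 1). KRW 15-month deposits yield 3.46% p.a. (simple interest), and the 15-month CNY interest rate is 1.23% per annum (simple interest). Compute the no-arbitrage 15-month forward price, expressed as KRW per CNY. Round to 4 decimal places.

158.4842

T = 15/12 years.
CNY growth factor: 1 + 0.0123×15/12 = 1.015375.
KRW growth factor: 1 + 0.0346×15/12 = 1.043250.
CIP: F = S · (grow CNY)/(grow KRW) = 0.006483 × 1.015375/1.043250 = 0.00630977822 CNY per KRW.
Invert for KRW per CNY: 1 / 0.00630977822 = 158.4842.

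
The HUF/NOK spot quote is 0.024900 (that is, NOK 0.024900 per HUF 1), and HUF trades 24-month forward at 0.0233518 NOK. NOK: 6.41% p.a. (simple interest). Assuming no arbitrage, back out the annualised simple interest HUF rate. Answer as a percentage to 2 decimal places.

10.15%

T = 2 years.
CIP gives F = S · g_NOK/g_HUF, so g_NOK/g_HUF = 0.0233518/0.0249 = 0.9378233.
NOK growth factor: 1 + 0.0641×2 = 1.128200.
That pins the HUF growth at 1.2029985.
(1.2029985 − 1)/T = 0.101499, i.e. 10.15%.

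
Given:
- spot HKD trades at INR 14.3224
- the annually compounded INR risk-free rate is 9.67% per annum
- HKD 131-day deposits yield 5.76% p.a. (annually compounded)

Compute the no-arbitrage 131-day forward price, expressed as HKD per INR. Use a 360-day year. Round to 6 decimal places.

T = 131/360 years.
Growth of 1 INR over T: (1 + 0.0967)^(131/360) = 1.0341595.
HKD growth factor: (1 + 0.0576)^(131/360) = 1.0205876.
So F = 14.3224 × 1.0341595 / 1.0205876 = 14.51286 (INR/HKD).
Invert for HKD per INR: 1 / 14.51286 = 0.068904.

0.068904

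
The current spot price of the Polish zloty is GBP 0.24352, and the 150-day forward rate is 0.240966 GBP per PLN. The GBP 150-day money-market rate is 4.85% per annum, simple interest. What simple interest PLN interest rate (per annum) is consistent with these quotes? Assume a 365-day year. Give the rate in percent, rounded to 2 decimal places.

7.48%

T = 150/365 years.
F/S = 0.240966/0.24352 = 0.9895122 = (growth of GBP) / (growth of PLN).
The GBP side grows by 1 + 0.0485×150/365 = 1.0199315.
Hence g_PLN = 1.0307417.
r = (1.0307417 − 1)/(150/365) = 0.074805 → 7.48%.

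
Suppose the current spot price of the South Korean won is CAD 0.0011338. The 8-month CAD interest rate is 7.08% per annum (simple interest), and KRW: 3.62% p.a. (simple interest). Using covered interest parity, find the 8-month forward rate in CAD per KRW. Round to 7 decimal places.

T = 8/12 years.
Growth of 1 CAD over T: 1 + 0.0708×8/12 = 1.047200.
Growth of 1 KRW over T: 1 + 0.0362×8/12 = 1.0241333.
CIP: F = S · (grow CAD)/(grow KRW) = 0.0011338 × 1.047200/1.0241333 = 0.001159337 CAD per KRW.

0.0011593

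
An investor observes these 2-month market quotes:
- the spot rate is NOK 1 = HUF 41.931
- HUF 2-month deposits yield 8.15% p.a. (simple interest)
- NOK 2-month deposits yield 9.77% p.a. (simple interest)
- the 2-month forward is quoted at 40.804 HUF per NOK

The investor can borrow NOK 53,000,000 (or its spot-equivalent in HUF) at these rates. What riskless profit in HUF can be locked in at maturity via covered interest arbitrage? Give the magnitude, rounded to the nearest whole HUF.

HUF 54,703,294

T = 2/12 years.
Keep in NOK, deliver into the forward: 53,000,000·1.016283333333·40.804 = HUF 2,197,826,532.07.
Swap to HUF now, deposit: 53,000,000·41.931·1.013583333333 = HUF 2,252,529,825.75.
The quoted forward undervalues NOK, so borrow NOK, convert to HUF at spot, deposit the HUF at 8.15%, and buy NOK forward at 40.804 to cover the loan.
Profit = 2,252,529,825.75 − 2,197,826,532.07 = HUF 54,703,294.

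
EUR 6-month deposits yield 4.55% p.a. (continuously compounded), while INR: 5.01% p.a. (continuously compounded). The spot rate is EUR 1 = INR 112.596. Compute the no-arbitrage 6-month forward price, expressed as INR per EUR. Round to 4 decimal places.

T = 6/12 years.
INR accumulates by e^(0.0501×6/12) = 1.025366388.
EUR growth factor: e^(0.0455×6/12) = 1.023010755.
So F = 112.596 × 1.025366388 / 1.023010755 = 112.855269 (INR/EUR).

112.8553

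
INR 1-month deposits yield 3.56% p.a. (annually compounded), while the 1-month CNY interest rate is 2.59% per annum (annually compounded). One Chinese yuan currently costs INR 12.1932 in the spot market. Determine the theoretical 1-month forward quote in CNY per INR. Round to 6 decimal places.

0.081949

T = 1/12 years.
Growth of 1 INR over T: (1 + 0.0356)^(1/12) = 1.0029193.
Growth of 1 CNY over T: (1 + 0.0259)^(1/12) = 1.0021331.
So F = 12.1932 × 1.0029193 / 1.0021331 = 12.20277 (INR/CNY).
Invert for CNY per INR: 1 / 12.20277 = 0.081949.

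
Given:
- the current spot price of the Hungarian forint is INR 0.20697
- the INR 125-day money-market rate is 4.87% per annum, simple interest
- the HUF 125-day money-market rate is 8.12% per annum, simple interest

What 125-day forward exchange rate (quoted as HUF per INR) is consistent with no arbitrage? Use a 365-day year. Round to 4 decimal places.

T = 125/365 years.
INR accumulates by 1 + 0.0487×125/365 = 1.0166781.
HUF accumulates by 1 + 0.0812×125/365 = 1.0278082.
CIP: F = S · (grow INR)/(grow HUF) = 0.20697 × 1.0166781/1.0278082 = 0.2047287 INR per HUF.
Invert for HUF per INR: 1 / 0.2047287 = 4.8845.

4.8845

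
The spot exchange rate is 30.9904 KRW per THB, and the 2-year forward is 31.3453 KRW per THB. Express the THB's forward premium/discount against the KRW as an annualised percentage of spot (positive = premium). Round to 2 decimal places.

+0.57%

T = 2 years.
Period premium: (31.3453 − 30.9904)/30.9904 = 0.0114519.
Per annum: 0.0114519 / 2 = 0.005726 = 0.57%.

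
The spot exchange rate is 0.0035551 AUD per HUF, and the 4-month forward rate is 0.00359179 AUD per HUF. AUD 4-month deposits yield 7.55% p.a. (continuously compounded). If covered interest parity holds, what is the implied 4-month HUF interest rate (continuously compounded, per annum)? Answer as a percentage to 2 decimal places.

4.47%

T = 4/12 years.
CIP gives F = S · g_AUD/g_HUF, so g_AUD/g_HUF = 0.00359179/0.0035551 = 1.0103204.
AUD growth factor: e^(0.0755×4/12) = 1.025486.
Hence g_HUF = 1.0150107.
Take logs: ln 1.0150107 / (4/12) = 0.044697, so 4.47%.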